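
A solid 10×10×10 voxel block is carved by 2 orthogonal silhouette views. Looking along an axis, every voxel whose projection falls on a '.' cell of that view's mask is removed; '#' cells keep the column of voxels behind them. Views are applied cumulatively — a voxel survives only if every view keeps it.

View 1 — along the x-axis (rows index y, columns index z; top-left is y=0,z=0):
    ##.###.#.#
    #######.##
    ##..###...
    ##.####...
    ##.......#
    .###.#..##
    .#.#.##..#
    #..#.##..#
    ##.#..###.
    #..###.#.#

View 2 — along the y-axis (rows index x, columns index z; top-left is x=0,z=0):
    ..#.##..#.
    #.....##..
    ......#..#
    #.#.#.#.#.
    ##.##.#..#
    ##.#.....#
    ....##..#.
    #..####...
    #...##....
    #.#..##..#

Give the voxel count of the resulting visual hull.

remaining voxels: 248

full grid |V| = 1000
V1 x: intersect with YZ mask (58 set) -- 580 left
V2 y: intersect with XZ mask (40 set) -- 248 left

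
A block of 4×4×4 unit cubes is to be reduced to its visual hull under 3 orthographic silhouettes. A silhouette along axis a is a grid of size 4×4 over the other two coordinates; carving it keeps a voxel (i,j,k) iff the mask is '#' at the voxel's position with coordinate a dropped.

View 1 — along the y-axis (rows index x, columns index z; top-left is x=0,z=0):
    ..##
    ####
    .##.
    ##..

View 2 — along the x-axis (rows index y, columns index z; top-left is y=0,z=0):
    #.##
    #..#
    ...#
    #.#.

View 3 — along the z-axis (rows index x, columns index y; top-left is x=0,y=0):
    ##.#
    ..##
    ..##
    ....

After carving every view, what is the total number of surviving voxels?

remaining voxels: 8

before carving: 64 voxels (4×4×4)
step 1: project along y, AND mask (10/16) → |grid| = 40
step 2: project along x, AND mask (8/16) → |grid| = 18
step 3: project along z, AND mask (7/16) → |grid| = 8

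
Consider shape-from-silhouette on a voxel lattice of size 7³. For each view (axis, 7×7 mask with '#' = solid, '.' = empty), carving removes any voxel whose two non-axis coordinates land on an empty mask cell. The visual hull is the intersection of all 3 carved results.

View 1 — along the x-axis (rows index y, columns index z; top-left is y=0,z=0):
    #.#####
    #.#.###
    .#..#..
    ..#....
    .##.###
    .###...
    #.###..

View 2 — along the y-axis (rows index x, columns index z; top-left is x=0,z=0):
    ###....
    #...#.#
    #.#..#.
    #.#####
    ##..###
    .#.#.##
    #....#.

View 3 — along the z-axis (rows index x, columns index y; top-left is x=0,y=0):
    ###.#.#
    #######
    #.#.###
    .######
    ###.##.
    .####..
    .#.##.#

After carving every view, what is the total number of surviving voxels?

|visual hull| = 70

full grid |V| = 343
V1 x: intersect with YZ mask (26 set) -- 182 left
V2 y: intersect with XZ mask (26 set) -- 93 left
V3 z: intersect with XY mask (36 set) -- 70 left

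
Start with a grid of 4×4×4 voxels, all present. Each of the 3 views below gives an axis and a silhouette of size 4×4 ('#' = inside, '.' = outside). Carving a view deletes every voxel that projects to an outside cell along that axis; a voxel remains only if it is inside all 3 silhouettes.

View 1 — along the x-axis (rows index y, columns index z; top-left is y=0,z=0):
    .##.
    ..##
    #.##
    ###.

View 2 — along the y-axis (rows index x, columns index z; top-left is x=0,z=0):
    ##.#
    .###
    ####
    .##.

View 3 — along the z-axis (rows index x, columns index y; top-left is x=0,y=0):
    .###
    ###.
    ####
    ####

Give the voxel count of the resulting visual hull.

start: 4×4×4 = 64 voxels
[1] x-view keeps 10 columns → grid now 40
[2] y-view keeps 12 columns → grid now 30
[3] z-view keeps 14 columns → grid now 27

27 voxels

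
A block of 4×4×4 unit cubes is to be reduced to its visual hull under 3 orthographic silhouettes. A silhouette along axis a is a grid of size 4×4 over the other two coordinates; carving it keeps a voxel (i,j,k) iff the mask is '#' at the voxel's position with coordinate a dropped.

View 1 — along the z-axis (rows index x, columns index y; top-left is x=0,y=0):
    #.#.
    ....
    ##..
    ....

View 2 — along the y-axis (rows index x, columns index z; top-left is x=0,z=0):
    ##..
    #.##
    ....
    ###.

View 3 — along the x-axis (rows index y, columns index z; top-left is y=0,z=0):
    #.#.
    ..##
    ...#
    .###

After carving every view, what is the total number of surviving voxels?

voxel count = 1

before carving: 64 voxels (4×4×4)
[1] z-view keeps 4 columns → grid now 16
[2] y-view keeps 8 columns → grid now 4
[3] x-view keeps 8 columns → grid now 1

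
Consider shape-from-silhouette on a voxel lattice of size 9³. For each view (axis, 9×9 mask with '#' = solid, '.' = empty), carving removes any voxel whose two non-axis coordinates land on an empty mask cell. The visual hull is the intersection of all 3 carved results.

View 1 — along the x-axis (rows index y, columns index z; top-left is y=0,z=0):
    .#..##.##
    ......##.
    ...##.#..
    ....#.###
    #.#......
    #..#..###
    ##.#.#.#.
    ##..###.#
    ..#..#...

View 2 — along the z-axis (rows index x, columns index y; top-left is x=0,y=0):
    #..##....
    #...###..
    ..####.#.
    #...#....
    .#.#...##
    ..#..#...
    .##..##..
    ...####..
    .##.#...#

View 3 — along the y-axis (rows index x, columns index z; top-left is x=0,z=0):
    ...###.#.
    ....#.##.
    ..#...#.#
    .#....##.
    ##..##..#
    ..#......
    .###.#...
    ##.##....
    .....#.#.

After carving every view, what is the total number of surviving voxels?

42 voxels

start: 9×9×9 = 729 voxels
after view 1 [x-axis, 34 of 81 cells solid] → remaining = 306
after view 2 [z-axis, 32 of 81 cells solid] → remaining = 117
after view 3 [y-axis, 29 of 81 cells solid] → remaining = 42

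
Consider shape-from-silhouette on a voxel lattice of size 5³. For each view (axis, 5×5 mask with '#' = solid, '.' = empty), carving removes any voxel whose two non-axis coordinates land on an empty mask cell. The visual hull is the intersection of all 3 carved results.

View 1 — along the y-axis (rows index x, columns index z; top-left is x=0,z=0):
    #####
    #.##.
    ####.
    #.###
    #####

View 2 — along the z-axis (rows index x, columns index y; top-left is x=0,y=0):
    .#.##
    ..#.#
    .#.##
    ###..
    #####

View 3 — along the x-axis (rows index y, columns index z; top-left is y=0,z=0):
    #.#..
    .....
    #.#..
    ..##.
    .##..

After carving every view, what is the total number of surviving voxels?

before carving: 125 voxels (5×5×5)
carve view 1 (along y, XZ-mask fill 21/25): 105 voxels remain
carve view 2 (along z, XY-mask fill 16/25): 70 voxels remain
carve view 3 (along x, YZ-mask fill 8/25): 23 voxels remain

23 voxels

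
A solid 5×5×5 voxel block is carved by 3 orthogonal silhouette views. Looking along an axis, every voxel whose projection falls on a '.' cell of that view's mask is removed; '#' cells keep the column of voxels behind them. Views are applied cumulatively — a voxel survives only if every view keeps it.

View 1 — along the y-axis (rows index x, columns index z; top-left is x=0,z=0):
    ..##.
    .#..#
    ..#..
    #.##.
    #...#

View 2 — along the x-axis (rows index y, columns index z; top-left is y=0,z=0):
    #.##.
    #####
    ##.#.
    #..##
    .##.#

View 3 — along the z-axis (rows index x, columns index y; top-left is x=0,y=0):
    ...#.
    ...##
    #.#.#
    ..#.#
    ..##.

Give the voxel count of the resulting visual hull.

|visual hull| = 12

full grid |V| = 125
  1. axis=1 (XZ plane), |mask|=10  ⇒  voxels=50
  2. axis=0 (YZ plane), |mask|=17  ⇒  voxels=34
  3. axis=2 (XY plane), |mask|=10  ⇒  voxels=12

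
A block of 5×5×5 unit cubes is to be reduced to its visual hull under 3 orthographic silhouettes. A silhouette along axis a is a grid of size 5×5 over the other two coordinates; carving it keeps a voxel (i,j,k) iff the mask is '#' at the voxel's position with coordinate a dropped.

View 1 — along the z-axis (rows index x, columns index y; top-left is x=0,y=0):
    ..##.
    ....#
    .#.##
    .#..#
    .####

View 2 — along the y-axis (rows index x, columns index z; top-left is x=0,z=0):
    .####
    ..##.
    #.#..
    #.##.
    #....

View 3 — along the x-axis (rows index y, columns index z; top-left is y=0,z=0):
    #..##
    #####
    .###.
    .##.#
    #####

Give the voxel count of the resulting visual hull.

full grid |V| = 125
step 1: project along z, AND mask (12/25) → |grid| = 60
step 2: project along y, AND mask (12/25) → |grid| = 26
step 3: project along x, AND mask (19/25) → |grid| = 21

voxel count = 21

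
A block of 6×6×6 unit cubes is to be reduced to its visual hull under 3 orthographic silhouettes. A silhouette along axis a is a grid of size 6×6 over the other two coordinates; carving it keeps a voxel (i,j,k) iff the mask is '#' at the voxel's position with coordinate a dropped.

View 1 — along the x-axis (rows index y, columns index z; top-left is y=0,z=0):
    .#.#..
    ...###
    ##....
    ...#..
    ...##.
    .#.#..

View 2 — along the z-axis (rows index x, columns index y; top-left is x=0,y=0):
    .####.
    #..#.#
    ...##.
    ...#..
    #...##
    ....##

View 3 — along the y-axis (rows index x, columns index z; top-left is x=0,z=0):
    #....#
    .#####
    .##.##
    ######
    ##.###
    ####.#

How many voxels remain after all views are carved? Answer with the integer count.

|visual hull| = 18

initial block: 6^3 = 216
V1 x: intersect with YZ mask (12 set) -- 72 left
V2 z: intersect with XY mask (15 set) -- 27 left
V3 y: intersect with XZ mask (27 set) -- 18 left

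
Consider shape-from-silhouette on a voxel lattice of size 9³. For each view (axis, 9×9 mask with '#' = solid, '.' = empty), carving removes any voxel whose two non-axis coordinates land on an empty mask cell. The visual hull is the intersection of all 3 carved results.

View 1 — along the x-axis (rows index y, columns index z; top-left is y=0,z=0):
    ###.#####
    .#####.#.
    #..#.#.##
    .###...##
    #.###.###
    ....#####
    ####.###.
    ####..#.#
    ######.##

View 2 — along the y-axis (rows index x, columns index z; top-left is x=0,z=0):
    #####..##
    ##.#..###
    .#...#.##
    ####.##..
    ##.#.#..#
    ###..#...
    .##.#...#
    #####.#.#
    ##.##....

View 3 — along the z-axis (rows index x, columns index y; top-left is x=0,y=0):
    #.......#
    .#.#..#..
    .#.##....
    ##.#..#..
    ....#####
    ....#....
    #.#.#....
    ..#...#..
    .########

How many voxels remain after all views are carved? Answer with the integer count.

start: 9×9×9 = 729 voxels
V1 x: intersect with YZ mask (57 set) -- 513 left
V2 y: intersect with XZ mask (47 set) -- 298 left
V3 z: intersect with XY mask (31 set) -- 108 left

voxel count = 108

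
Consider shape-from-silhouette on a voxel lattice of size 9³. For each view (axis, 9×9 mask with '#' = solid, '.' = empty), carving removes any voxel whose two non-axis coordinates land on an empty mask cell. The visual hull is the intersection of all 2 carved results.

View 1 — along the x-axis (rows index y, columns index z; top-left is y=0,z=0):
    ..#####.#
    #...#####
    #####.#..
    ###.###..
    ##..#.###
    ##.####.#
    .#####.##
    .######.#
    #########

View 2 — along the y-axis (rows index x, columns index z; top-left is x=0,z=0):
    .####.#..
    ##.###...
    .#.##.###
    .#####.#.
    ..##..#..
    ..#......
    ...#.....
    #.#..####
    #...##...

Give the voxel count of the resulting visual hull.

full grid |V| = 729
carve view 1 (along x, YZ-mask fill 60/81): 540 voxels remain
carve view 2 (along y, XZ-mask fill 36/81): 243 voxels remain

|visual hull| = 243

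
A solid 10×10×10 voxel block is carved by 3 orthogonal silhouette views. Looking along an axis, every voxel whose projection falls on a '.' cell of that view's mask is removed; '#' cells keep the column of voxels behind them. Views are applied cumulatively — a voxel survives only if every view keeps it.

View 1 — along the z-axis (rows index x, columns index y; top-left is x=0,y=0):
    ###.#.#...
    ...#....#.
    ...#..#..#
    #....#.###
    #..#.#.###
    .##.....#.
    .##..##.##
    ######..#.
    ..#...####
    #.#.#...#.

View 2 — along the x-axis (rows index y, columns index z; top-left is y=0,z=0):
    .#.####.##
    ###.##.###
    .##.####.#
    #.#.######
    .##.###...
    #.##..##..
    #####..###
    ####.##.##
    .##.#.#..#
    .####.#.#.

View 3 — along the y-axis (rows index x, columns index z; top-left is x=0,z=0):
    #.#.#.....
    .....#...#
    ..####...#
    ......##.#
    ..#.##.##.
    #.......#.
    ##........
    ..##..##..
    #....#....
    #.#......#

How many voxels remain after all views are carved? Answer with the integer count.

remaining voxels: 90

full grid |V| = 1000
carve view 1 (along z, XY-mask fill 46/100): 460 voxels remain
carve view 2 (along x, YZ-mask fill 67/100): 302 voxels remain
carve view 3 (along y, XZ-mask fill 31/100): 90 voxels remain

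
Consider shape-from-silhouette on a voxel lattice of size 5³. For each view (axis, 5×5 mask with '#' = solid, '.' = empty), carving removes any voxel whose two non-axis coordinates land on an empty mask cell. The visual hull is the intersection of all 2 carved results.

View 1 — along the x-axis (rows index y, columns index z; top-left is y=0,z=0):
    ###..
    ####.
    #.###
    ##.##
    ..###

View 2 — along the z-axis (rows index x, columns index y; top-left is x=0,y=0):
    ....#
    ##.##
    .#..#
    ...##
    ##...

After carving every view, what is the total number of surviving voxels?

before carving: 125 voxels (5×5×5)
  1. axis=0 (YZ plane), |mask|=18  ⇒  voxels=90
  2. axis=2 (XY plane), |mask|=11  ⇒  voxels=38

38 voxels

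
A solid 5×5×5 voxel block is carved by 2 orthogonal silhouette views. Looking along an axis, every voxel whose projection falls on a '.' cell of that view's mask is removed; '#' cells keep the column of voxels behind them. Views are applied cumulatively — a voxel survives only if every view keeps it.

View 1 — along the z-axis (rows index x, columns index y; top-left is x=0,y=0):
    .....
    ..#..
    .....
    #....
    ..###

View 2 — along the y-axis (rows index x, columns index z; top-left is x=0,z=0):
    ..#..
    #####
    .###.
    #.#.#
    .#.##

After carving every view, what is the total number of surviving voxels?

initial block: 5^3 = 125
V1 z: intersect with XY mask (5 set) -- 25 left
V2 y: intersect with XZ mask (15 set) -- 17 left

|visual hull| = 17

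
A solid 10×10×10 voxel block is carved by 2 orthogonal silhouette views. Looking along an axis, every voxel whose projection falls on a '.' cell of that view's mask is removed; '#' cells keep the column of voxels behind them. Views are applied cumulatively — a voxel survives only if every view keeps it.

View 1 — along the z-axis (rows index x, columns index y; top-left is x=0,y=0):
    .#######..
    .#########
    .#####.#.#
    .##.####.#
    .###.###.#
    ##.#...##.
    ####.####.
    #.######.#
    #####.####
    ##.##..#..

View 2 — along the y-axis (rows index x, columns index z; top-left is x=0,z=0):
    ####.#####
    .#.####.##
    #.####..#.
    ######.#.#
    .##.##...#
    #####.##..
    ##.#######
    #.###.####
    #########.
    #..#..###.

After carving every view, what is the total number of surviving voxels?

|visual hull| = 536

full grid |V| = 1000
after view 1 [z-axis, 72 of 100 cells solid] → remaining = 720
after view 2 [y-axis, 73 of 100 cells solid] → remaining = 536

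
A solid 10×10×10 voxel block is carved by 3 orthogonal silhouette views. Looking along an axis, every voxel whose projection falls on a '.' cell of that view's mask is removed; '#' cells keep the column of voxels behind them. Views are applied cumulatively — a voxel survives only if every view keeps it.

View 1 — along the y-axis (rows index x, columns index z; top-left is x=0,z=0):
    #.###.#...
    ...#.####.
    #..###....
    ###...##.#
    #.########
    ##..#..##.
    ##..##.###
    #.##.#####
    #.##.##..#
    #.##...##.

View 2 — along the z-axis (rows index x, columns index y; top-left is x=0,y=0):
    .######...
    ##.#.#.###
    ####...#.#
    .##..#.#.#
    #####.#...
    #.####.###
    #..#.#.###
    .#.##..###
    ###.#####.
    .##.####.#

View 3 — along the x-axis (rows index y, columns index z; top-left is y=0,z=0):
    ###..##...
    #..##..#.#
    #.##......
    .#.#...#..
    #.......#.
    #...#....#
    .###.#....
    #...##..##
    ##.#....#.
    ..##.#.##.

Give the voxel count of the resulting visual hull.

full grid |V| = 1000
step 1: project along y, AND mask (60/100) → |grid| = 600
step 2: project along z, AND mask (65/100) → |grid| = 386
step 3: project along x, AND mask (39/100) → |grid| = 163

voxel count = 163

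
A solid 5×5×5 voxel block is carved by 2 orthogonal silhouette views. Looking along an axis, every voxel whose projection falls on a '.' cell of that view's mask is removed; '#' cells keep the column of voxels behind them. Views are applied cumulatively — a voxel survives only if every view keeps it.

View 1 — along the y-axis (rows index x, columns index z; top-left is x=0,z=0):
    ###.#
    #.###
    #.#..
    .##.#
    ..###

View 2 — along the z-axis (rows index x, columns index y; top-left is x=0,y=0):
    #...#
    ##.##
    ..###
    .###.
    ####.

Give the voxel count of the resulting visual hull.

|visual hull| = 51

before carving: 125 voxels (5×5×5)
step 1: project along y, AND mask (16/25) → |grid| = 80
step 2: project along z, AND mask (16/25) → |grid| = 51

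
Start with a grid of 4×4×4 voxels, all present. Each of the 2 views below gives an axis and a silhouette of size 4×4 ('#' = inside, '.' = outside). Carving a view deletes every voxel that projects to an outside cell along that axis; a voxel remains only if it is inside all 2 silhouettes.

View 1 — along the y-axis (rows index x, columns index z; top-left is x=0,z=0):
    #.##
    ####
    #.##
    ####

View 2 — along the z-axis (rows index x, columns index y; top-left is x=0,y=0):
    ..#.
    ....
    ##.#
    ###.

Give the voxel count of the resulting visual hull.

initial block: 4^3 = 64
carve view 1 (along y, XZ-mask fill 14/16): 56 voxels remain
carve view 2 (along z, XY-mask fill 7/16): 24 voxels remain

remaining voxels: 24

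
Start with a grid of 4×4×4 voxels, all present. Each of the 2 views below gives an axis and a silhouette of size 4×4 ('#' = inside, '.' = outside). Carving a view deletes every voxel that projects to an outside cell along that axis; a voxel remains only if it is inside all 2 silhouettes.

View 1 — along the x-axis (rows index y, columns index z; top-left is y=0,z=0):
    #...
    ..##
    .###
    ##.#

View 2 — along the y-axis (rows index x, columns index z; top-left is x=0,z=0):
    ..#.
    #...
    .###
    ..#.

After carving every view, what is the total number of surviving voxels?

voxel count = 13

before carving: 64 voxels (4×4×4)
after view 1 [x-axis, 9 of 16 cells solid] → remaining = 36
after view 2 [y-axis, 6 of 16 cells solid] → remaining = 13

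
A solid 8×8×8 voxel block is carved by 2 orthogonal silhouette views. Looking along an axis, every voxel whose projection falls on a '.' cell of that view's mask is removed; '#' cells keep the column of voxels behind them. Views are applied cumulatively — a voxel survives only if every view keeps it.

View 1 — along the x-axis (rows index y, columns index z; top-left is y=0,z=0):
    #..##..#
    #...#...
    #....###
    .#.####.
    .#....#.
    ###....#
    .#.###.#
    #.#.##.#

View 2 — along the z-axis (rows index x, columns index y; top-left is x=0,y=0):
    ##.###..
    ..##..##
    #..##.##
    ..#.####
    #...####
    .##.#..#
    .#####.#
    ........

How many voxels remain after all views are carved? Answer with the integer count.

initial block: 8^3 = 512
V1 x: intersect with YZ mask (31 set) -- 248 left
V2 z: intersect with XY mask (34 set) -- 132 left

132 voxels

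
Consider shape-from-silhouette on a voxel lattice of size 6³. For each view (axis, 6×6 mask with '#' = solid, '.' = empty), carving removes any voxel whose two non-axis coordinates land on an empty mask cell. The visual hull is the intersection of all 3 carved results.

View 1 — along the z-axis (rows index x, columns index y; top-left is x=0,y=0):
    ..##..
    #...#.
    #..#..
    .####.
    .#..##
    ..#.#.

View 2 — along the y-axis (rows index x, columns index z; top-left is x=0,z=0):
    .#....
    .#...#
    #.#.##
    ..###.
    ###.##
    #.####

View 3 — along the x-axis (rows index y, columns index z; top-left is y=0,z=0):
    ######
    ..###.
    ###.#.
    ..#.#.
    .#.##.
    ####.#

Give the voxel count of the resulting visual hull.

remaining voxels: 32

initial block: 6^3 = 216
V1 z: intersect with XY mask (15 set) -- 90 left
V2 y: intersect with XZ mask (20 set) -- 51 left
V3 x: intersect with YZ mask (23 set) -- 32 left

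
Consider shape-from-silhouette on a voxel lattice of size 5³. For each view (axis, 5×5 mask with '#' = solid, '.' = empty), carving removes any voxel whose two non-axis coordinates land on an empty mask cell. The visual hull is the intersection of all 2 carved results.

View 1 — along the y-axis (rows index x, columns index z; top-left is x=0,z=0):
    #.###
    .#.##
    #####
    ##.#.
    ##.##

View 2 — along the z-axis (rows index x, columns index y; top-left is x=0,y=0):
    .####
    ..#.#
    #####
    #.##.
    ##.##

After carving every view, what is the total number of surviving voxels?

voxel count = 72

initial block: 5^3 = 125
carve view 1 (along y, XZ-mask fill 19/25): 95 voxels remain
carve view 2 (along z, XY-mask fill 18/25): 72 voxels remain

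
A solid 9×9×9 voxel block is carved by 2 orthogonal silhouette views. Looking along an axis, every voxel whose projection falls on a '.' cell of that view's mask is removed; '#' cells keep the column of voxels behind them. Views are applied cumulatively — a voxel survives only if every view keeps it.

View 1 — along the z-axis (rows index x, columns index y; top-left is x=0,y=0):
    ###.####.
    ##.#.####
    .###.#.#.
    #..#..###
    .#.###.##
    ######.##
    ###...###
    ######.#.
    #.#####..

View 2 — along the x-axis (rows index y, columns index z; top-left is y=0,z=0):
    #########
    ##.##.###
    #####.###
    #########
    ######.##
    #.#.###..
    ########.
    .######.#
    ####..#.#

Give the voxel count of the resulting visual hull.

remaining voxels: 424

before carving: 729 voxels (9×9×9)
[1] z-view keeps 57 columns → grid now 513
[2] x-view keeps 67 columns → grid now 424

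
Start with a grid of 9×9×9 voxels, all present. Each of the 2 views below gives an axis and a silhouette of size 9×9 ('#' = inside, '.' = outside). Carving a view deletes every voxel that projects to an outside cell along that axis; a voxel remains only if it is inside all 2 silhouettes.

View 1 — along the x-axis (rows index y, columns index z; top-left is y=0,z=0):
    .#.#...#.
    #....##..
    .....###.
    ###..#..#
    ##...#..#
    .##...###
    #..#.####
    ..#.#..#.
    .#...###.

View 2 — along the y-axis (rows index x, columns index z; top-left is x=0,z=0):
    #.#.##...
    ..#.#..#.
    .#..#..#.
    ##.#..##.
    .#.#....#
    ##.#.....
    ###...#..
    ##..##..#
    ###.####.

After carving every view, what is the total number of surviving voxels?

before carving: 729 voxels (9×9×9)
V1 x: intersect with YZ mask (36 set) -- 324 left
V2 y: intersect with XZ mask (37 set) -- 147 left

remaining voxels: 147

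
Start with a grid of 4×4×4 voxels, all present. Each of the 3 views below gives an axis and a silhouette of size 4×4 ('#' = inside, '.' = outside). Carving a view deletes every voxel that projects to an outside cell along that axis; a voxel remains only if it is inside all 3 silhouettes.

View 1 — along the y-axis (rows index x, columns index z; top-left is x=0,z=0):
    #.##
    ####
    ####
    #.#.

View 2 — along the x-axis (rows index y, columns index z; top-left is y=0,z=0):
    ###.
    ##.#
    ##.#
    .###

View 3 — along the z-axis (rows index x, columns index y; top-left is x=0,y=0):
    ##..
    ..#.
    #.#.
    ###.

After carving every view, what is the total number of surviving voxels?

full grid |V| = 64
[1] y-view keeps 13 columns → grid now 52
[2] x-view keeps 12 columns → grid now 37
[3] z-view keeps 8 columns → grid now 17

voxel count = 17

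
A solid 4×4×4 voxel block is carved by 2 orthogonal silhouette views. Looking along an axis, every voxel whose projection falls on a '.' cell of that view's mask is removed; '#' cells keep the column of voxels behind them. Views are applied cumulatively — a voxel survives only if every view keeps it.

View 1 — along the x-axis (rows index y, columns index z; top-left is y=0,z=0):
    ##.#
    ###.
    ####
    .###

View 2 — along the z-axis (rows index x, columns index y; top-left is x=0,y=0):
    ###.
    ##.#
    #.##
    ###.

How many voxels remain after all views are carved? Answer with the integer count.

start: 4×4×4 = 64 voxels
[1] x-view keeps 13 columns → grid now 52
[2] z-view keeps 12 columns → grid now 39

|visual hull| = 39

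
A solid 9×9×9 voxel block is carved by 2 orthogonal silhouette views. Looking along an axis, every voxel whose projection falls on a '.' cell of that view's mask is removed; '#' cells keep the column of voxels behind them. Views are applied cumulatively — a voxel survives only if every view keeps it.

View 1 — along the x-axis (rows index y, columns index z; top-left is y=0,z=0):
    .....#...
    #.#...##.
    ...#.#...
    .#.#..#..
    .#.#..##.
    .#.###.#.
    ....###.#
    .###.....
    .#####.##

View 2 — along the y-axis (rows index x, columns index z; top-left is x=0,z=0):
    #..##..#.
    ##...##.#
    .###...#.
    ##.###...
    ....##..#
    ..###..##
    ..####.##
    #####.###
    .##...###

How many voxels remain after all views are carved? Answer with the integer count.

initial block: 9^3 = 729
[1] x-view keeps 33 columns → grid now 297
[2] y-view keeps 45 columns → grid now 166

|visual hull| = 166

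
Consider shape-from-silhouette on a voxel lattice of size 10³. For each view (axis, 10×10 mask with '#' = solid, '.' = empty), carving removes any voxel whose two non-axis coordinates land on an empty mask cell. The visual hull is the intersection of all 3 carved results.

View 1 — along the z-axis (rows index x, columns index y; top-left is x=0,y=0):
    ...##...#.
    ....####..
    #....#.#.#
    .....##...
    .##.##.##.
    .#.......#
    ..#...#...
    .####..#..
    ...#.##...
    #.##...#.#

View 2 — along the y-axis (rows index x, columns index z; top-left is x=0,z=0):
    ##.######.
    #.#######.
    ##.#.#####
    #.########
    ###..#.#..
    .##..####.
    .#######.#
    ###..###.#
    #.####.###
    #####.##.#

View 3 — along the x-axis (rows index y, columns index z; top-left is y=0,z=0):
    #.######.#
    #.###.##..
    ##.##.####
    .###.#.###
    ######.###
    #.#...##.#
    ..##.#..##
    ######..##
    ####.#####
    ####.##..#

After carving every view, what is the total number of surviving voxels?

full grid |V| = 1000
[1] z-view keeps 36 columns → grid now 360
[2] y-view keeps 75 columns → grid now 263
[3] x-view keeps 72 columns → grid now 183

voxel count = 183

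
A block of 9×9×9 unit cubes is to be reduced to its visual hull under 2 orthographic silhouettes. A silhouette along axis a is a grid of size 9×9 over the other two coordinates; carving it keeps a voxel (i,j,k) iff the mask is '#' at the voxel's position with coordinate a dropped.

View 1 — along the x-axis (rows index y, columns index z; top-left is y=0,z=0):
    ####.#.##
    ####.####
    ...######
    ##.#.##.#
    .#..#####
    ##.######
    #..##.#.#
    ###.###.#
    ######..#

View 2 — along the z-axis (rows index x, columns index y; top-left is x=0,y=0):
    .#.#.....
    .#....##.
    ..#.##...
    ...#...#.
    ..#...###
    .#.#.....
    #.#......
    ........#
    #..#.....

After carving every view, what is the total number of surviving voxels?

full grid |V| = 729
after view 1 [x-axis, 60 of 81 cells solid] → remaining = 540
after view 2 [z-axis, 21 of 81 cells solid] → remaining = 139

remaining voxels: 139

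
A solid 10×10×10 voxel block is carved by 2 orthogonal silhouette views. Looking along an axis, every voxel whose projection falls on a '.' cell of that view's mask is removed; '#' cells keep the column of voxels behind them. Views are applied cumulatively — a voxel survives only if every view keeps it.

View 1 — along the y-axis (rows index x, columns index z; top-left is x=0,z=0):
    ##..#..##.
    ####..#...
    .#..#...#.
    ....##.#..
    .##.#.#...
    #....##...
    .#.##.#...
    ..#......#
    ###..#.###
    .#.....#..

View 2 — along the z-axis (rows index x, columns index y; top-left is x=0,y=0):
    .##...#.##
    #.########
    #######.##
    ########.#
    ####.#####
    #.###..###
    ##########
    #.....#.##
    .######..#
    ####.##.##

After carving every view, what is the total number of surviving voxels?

voxel count = 294

before carving: 1000 voxels (10×10×10)
V1 y: intersect with XZ mask (38 set) -- 380 left
V2 z: intersect with XY mask (77 set) -- 294 left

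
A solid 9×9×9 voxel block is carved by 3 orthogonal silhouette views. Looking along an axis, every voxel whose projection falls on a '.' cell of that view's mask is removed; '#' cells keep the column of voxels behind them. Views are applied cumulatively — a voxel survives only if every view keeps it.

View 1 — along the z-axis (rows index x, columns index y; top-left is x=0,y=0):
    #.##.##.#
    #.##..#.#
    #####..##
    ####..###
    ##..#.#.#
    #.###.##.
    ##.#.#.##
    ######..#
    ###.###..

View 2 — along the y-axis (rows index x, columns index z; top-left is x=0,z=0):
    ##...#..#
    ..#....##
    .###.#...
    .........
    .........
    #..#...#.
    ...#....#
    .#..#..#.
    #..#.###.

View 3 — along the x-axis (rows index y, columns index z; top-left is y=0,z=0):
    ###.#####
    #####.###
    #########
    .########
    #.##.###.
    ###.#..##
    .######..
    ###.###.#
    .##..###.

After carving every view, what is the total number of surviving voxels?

remaining voxels: 113

start: 9×9×9 = 729 voxels
after view 1 [z-axis, 55 of 81 cells solid] → remaining = 495
after view 2 [y-axis, 24 of 81 cells solid] → remaining = 148
after view 3 [x-axis, 63 of 81 cells solid] → remaining = 113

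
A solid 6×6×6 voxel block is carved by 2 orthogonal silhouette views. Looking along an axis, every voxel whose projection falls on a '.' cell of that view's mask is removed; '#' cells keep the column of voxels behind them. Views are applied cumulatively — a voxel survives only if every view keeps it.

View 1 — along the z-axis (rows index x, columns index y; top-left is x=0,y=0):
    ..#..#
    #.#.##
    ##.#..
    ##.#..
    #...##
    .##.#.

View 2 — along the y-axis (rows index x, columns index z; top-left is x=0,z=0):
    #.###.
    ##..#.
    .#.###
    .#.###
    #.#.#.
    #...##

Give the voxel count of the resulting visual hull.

|visual hull| = 62

initial block: 6^3 = 216
[1] z-view keeps 18 columns → grid now 108
[2] y-view keeps 21 columns → grid now 62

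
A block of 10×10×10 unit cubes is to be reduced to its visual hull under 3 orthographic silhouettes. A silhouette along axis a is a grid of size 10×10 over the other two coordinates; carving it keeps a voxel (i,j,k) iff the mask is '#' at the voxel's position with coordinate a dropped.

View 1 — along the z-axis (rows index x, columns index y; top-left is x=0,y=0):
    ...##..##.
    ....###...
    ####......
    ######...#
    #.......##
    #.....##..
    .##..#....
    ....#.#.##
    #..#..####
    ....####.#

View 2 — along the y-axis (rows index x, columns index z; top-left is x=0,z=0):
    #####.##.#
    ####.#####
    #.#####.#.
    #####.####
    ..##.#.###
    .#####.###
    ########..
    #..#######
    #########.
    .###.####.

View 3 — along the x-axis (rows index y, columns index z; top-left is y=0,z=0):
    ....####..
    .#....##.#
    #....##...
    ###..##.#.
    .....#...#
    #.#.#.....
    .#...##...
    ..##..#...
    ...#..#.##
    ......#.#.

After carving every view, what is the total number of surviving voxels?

voxel count = 113

before carving: 1000 voxels (10×10×10)
after view 1 [z-axis, 42 of 100 cells solid] → remaining = 420
after view 2 [y-axis, 79 of 100 cells solid] → remaining = 337
after view 3 [x-axis, 34 of 100 cells solid] → remaining = 113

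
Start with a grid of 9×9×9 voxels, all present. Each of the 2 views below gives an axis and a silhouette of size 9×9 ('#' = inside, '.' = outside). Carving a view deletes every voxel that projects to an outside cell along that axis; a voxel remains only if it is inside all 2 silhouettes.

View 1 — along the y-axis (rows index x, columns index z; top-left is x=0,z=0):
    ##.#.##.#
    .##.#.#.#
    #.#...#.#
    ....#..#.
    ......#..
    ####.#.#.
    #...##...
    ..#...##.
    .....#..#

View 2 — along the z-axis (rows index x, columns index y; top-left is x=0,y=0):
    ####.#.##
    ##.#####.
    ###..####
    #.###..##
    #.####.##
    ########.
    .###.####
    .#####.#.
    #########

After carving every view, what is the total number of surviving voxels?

before carving: 729 voxels (9×9×9)
[1] y-view keeps 32 columns → grid now 288
[2] z-view keeps 64 columns → grid now 229

229 voxels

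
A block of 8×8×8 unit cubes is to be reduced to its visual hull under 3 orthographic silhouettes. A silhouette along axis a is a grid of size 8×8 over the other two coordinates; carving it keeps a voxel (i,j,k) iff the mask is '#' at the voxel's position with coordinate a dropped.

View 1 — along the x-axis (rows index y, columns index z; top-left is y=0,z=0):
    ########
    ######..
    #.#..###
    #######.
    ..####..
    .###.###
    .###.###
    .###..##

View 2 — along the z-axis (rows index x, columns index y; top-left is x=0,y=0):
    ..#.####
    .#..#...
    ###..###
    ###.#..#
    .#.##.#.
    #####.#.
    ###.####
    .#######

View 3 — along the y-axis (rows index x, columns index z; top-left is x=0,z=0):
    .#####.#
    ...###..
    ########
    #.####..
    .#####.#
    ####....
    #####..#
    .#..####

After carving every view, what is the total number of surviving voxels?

before carving: 512 voxels (8×8×8)
after view 1 [x-axis, 47 of 64 cells solid] → remaining = 376
after view 2 [z-axis, 42 of 64 cells solid] → remaining = 238
after view 3 [y-axis, 43 of 64 cells solid] → remaining = 172

remaining voxels: 172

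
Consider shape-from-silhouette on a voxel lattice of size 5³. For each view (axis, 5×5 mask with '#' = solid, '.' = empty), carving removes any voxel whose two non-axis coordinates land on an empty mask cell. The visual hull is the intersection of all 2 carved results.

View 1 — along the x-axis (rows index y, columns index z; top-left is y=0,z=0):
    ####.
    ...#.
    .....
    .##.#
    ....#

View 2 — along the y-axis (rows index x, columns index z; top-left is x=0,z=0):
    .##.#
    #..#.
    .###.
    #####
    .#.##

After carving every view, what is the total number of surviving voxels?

30 voxels

start: 5×5×5 = 125 voxels
after view 1 [x-axis, 9 of 25 cells solid] → remaining = 45
after view 2 [y-axis, 16 of 25 cells solid] → remaining = 30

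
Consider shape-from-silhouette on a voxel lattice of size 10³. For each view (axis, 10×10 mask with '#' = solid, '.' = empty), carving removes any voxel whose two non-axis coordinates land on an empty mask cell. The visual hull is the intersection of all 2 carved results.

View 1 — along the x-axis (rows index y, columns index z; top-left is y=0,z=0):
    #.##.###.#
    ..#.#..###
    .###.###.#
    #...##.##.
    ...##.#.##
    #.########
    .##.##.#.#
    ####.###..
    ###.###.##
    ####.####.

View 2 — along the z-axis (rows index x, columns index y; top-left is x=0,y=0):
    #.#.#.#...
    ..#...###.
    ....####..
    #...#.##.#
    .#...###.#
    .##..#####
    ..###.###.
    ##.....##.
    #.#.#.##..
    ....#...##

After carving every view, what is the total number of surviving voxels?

|visual hull| = 316

initial block: 10^3 = 1000
V1 x: intersect with YZ mask (67 set) -- 670 left
V2 z: intersect with XY mask (47 set) -- 316 left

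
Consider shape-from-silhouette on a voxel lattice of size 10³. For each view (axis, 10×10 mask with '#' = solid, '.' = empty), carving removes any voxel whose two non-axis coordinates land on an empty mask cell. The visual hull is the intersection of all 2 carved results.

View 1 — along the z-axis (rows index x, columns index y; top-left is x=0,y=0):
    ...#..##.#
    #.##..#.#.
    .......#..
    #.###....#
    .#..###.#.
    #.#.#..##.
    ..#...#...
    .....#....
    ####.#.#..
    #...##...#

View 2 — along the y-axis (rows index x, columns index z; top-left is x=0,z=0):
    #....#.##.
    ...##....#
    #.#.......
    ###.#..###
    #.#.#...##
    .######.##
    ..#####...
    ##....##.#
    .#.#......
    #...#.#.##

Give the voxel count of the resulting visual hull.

before carving: 1000 voxels (10×10×10)
carve view 1 (along z, XY-mask fill 38/100): 380 voxels remain
carve view 2 (along y, XZ-mask fill 46/100): 180 voxels remain

180 voxels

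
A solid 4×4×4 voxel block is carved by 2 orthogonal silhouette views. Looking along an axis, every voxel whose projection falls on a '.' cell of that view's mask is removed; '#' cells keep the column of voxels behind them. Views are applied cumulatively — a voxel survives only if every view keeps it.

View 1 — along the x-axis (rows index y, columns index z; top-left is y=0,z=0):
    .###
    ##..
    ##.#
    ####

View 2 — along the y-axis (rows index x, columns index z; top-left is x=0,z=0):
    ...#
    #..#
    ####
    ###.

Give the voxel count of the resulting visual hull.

start: 4×4×4 = 64 voxels
  1. axis=0 (YZ plane), |mask|=12  ⇒  voxels=48
  2. axis=1 (XZ plane), |mask|=10  ⇒  voxels=30

voxel count = 30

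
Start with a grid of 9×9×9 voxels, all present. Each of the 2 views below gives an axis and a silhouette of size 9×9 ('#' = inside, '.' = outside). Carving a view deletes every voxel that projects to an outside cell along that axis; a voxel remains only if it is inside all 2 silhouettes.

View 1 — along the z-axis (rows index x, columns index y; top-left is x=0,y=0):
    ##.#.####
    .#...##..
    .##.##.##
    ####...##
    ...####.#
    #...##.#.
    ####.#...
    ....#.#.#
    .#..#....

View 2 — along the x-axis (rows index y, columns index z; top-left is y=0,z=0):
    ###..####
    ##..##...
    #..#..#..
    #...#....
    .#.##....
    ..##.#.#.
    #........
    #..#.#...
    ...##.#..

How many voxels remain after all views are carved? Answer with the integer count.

before carving: 729 voxels (9×9×9)
carve view 1 (along z, XY-mask fill 41/81): 369 voxels remain
carve view 2 (along x, YZ-mask fill 30/81): 139 voxels remain

139 voxels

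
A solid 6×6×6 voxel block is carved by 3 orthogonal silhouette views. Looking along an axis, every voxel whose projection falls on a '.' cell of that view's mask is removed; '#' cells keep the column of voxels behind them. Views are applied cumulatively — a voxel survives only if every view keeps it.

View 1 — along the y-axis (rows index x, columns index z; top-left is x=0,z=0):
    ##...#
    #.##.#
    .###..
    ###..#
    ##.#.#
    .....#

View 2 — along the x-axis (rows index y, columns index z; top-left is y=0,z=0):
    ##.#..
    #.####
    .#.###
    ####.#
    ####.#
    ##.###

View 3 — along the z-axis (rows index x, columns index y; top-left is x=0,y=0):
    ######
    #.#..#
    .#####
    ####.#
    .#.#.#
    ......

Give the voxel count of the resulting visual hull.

start: 6×6×6 = 216 voxels
V1 y: intersect with XZ mask (19 set) -- 114 left
V2 x: intersect with YZ mask (27 set) -- 92 left
V3 z: intersect with XY mask (22 set) -- 59 left

59 voxels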